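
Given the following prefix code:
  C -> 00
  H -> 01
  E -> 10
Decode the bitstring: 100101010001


Decoding step by step:
Bits 10 -> E
Bits 01 -> H
Bits 01 -> H
Bits 01 -> H
Bits 00 -> C
Bits 01 -> H


Decoded message: EHHHCH


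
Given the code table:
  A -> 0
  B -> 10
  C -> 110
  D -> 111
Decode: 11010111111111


Decoding:
110 -> C
10 -> B
111 -> D
111 -> D
111 -> D


Result: CBDDD


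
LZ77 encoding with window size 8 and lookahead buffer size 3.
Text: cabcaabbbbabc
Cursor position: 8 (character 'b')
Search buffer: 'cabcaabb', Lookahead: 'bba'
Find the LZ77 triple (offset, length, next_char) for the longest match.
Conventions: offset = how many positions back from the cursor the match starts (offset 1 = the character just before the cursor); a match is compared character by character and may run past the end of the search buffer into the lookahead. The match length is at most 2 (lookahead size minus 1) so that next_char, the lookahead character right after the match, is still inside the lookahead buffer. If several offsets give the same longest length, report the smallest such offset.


Try each offset into the search buffer:
  offset=1 (pos 7, char 'b'): match length 2
  offset=2 (pos 6, char 'b'): match length 2
  offset=3 (pos 5, char 'a'): match length 0
  offset=4 (pos 4, char 'a'): match length 0
  offset=5 (pos 3, char 'c'): match length 0
  offset=6 (pos 2, char 'b'): match length 1
  offset=7 (pos 1, char 'a'): match length 0
  offset=8 (pos 0, char 'c'): match length 0
Longest match has length 2, found at offsets 1, 2; take the smallest, offset 1.
next_char = character at position 8 + 2 = 10 -> 'a'

Best match: offset=1, length=2 (matching 'bb' starting at position 7)
LZ77 triple: (1, 2, 'a')


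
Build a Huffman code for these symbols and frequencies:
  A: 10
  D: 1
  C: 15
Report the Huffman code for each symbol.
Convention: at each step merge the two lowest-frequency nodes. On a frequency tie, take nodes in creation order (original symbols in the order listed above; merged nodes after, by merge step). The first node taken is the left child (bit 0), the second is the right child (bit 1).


Huffman tree construction:
Step 1: Merge D(1) + A(10) = 11
Step 2: Merge (D+A)(11) + C(15) = 26
Read each symbol's code off the tree from the root (left child = 0, right child = 1).

Codes:
  A: 01 (length 2)
  D: 00 (length 2)
  C: 1 (length 1)
Average code length: 37/26 = 1.4231 bits/symbol


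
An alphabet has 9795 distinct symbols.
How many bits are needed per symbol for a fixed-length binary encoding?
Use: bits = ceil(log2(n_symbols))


log2(9795) = 13.2578
Bracket: 2^13 = 8192 < 9795 <= 2^14 = 16384
So ceil(log2(9795)) = 14

bits = ceil(log2(9795)) = ceil(13.2578) = 14 bits


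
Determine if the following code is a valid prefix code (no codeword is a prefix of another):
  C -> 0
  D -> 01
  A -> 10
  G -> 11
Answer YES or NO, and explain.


Checking each pair (does one codeword prefix another?):
  C='0' vs D='01': prefix -- VIOLATION

NO -- this is NOT a valid prefix code. C (0) is a prefix of D (01).


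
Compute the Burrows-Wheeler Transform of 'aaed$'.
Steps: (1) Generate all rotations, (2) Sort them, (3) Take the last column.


Rotations (sorted):
  0: $aaed -> last char: d
  1: aaed$ -> last char: $
  2: aed$a -> last char: a
  3: d$aae -> last char: e
  4: ed$aa -> last char: a


BWT = d$aea


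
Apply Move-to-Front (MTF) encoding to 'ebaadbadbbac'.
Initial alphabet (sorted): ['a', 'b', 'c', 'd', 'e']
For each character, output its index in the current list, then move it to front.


MTF encoding:
'e': index 4 in ['a', 'b', 'c', 'd', 'e'] -> ['e', 'a', 'b', 'c', 'd']
'b': index 2 in ['e', 'a', 'b', 'c', 'd'] -> ['b', 'e', 'a', 'c', 'd']
'a': index 2 in ['b', 'e', 'a', 'c', 'd'] -> ['a', 'b', 'e', 'c', 'd']
'a': index 0 in ['a', 'b', 'e', 'c', 'd'] -> ['a', 'b', 'e', 'c', 'd']
'd': index 4 in ['a', 'b', 'e', 'c', 'd'] -> ['d', 'a', 'b', 'e', 'c']
'b': index 2 in ['d', 'a', 'b', 'e', 'c'] -> ['b', 'd', 'a', 'e', 'c']
'a': index 2 in ['b', 'd', 'a', 'e', 'c'] -> ['a', 'b', 'd', 'e', 'c']
'd': index 2 in ['a', 'b', 'd', 'e', 'c'] -> ['d', 'a', 'b', 'e', 'c']
'b': index 2 in ['d', 'a', 'b', 'e', 'c'] -> ['b', 'd', 'a', 'e', 'c']
'b': index 0 in ['b', 'd', 'a', 'e', 'c'] -> ['b', 'd', 'a', 'e', 'c']
'a': index 2 in ['b', 'd', 'a', 'e', 'c'] -> ['a', 'b', 'd', 'e', 'c']
'c': index 4 in ['a', 'b', 'd', 'e', 'c'] -> ['c', 'a', 'b', 'd', 'e']


Output: [4, 2, 2, 0, 4, 2, 2, 2, 2, 0, 2, 4]


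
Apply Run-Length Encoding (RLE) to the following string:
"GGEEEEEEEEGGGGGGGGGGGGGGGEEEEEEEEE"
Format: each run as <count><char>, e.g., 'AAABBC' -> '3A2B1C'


Scanning runs left to right:
  i=0: run of 'G' x 2 -> '2G'
  i=2: run of 'E' x 8 -> '8E'
  i=10: run of 'G' x 15 -> '15G'
  i=25: run of 'E' x 9 -> '9E'

RLE = 2G8E15G9E


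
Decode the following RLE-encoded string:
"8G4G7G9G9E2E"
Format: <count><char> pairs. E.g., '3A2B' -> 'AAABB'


Expanding each <count><char> pair:
  8G -> 'GGGGGGGG'
  4G -> 'GGGG'
  7G -> 'GGGGGGG'
  9G -> 'GGGGGGGGG'
  9E -> 'EEEEEEEEE'
  2E -> 'EE'

Decoded = GGGGGGGGGGGGGGGGGGGGGGGGGGGGEEEEEEEEEEE


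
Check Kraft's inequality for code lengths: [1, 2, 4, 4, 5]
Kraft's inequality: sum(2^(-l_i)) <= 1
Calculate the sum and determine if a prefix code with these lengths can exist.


Sum = 2^(-1) + 2^(-2) + 2^(-4) + 2^(-4) + 2^(-5)
    = 0.5 + 0.25 + 0.0625 + 0.0625 + 0.03125
    = 29/32 = 0.90625
Since 0.90625 <= 1, Kraft's inequality IS satisfied.
A prefix code with these lengths CAN exist.

Kraft sum = 0.90625. Satisfied.


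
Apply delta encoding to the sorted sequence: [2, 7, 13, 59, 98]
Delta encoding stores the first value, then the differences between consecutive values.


First value: 2
Deltas:
  7 - 2 = 5
  13 - 7 = 6
  59 - 13 = 46
  98 - 59 = 39


Delta encoded: [2, 5, 6, 46, 39]


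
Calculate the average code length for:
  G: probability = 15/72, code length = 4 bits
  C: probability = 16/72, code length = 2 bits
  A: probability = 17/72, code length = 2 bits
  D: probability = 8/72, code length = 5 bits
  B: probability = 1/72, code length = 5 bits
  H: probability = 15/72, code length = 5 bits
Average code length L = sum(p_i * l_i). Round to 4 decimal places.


Weighted contributions p_i * l_i:
  G: (15/72) * 4 = 60/72
  C: (16/72) * 2 = 32/72
  A: (17/72) * 2 = 34/72
  D: (8/72) * 5 = 40/72
  B: (1/72) * 5 = 5/72
  H: (15/72) * 5 = 75/72
Sum = (60 + 32 + 34 + 40 + 5 + 75)/72 = 246/72

L = 246/72 = 3.4167 bits/symbol


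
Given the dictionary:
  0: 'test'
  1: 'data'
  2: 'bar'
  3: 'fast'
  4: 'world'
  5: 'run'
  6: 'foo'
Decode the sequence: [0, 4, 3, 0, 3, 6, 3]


Look up each index in the dictionary:
  0 -> 'test'
  4 -> 'world'
  3 -> 'fast'
  0 -> 'test'
  3 -> 'fast'
  6 -> 'foo'
  3 -> 'fast'

Decoded: "test world fast test fast foo fast"


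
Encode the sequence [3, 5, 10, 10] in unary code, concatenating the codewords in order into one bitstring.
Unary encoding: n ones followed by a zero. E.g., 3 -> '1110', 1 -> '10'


Encode each number as n ones followed by a terminating 0:
  3 -> 1110 (4 bits)
  5 -> 111110 (6 bits)
  10 -> 11111111110 (11 bits)
  10 -> 11111111110 (11 bits)
Total length = 4 + 6 + 11 + 11 = 32 bits.

Unary([3, 5, 10, 10]) = 11101111101111111111011111111110 (32 bits)


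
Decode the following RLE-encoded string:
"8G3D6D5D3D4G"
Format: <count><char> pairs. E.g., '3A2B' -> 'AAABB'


Expanding each <count><char> pair:
  8G -> 'GGGGGGGG'
  3D -> 'DDD'
  6D -> 'DDDDDD'
  5D -> 'DDDDD'
  3D -> 'DDD'
  4G -> 'GGGG'

Decoded = GGGGGGGGDDDDDDDDDDDDDDDDDGGGG


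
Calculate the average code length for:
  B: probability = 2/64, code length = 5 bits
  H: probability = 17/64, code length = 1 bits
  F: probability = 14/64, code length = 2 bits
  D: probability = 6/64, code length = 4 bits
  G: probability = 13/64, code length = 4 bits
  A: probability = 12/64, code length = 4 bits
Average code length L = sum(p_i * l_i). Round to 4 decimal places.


Weighted contributions p_i * l_i:
  B: (2/64) * 5 = 10/64
  H: (17/64) * 1 = 17/64
  F: (14/64) * 2 = 28/64
  D: (6/64) * 4 = 24/64
  G: (13/64) * 4 = 52/64
  A: (12/64) * 4 = 48/64
Sum = (10 + 17 + 28 + 24 + 52 + 48)/64 = 179/64

L = 179/64 = 2.7969 bits/symbol


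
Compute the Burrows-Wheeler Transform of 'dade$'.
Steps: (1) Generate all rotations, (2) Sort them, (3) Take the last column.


Rotations (sorted):
  0: $dade -> last char: e
  1: ade$d -> last char: d
  2: dade$ -> last char: $
  3: de$da -> last char: a
  4: e$dad -> last char: d


BWT = ed$ad


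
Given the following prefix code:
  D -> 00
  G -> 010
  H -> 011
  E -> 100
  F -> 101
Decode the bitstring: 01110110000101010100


Decoding step by step:
Bits 011 -> H
Bits 101 -> F
Bits 100 -> E
Bits 00 -> D
Bits 101 -> F
Bits 010 -> G
Bits 100 -> E


Decoded message: HFEDFGE


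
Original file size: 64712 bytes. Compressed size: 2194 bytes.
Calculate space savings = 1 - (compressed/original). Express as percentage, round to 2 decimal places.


ratio = compressed/original = 2194/64712 = 0.033904
savings = 1 - ratio = 1 - 0.033904 = 0.966096
as a percentage: 0.966096 * 100 = 96.61%

Space savings = 1 - 2194/64712 = 96.61%


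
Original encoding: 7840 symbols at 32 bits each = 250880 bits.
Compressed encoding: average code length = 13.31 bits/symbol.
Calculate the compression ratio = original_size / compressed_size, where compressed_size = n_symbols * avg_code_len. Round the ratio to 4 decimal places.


original_size = n_symbols * orig_bits = 7840 * 32 = 250880 bits
compressed_size = n_symbols * avg_code_len = 7840 * 13.31 = 104350.4 bits
ratio = original_size / compressed_size = 250880 / 104350.4 = 2.4042

Compression ratio = 2.4042


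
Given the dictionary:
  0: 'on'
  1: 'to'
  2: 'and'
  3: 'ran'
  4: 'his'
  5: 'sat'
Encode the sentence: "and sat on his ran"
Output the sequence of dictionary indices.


Look up each word in the dictionary:
  'and' -> 2
  'sat' -> 5
  'on' -> 0
  'his' -> 4
  'ran' -> 3

Encoded: [2, 5, 0, 4, 3]


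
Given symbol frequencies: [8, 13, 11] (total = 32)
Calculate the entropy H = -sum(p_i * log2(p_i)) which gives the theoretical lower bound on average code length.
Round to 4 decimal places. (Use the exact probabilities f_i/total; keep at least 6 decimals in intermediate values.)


Per-symbol terms -p_i * log2(p_i) with p_i = f_i/32:
  p = 8/32 = 0.250000: log2(p) = -2.000000, -p*log2(p) = 0.500000
  p = 13/32 = 0.406250: log2(p) = -1.299560, -p*log2(p) = 0.527946
  p = 11/32 = 0.343750: log2(p) = -1.540568, -p*log2(p) = 0.529570
H = 0.500000 + 0.527946 + 0.529570 = 1.557516

H = 1.5575 bits/symbol


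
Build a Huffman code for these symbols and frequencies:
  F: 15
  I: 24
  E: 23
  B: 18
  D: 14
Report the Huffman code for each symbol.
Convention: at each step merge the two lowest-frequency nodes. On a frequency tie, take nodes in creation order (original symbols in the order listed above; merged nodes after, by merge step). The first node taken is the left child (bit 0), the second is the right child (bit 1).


Huffman tree construction:
Step 1: Merge D(14) + F(15) = 29
Step 2: Merge B(18) + E(23) = 41
Step 3: Merge I(24) + (D+F)(29) = 53
Step 4: Merge (B+E)(41) + (I+(D+F))(53) = 94
Read each symbol's code off the tree from the root (left child = 0, right child = 1).

Codes:
  F: 111 (length 3)
  I: 10 (length 2)
  E: 01 (length 2)
  B: 00 (length 2)
  D: 110 (length 3)
Average code length: 217/94 = 2.3085 bits/symbol


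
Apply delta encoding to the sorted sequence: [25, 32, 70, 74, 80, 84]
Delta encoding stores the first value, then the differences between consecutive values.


First value: 25
Deltas:
  32 - 25 = 7
  70 - 32 = 38
  74 - 70 = 4
  80 - 74 = 6
  84 - 80 = 4


Delta encoded: [25, 7, 38, 4, 6, 4]


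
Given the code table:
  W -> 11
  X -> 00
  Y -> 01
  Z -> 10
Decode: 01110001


Decoding:
01 -> Y
11 -> W
00 -> X
01 -> Y


Result: YWXY


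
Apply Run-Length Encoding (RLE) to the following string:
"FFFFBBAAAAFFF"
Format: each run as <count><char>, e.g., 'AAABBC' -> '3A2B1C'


Scanning runs left to right:
  i=0: run of 'F' x 4 -> '4F'
  i=4: run of 'B' x 2 -> '2B'
  i=6: run of 'A' x 4 -> '4A'
  i=10: run of 'F' x 3 -> '3F'

RLE = 4F2B4A3F


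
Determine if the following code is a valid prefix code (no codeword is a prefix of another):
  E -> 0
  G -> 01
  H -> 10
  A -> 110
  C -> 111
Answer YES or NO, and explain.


Checking each pair (does one codeword prefix another?):
  E='0' vs G='01': prefix -- VIOLATION

NO -- this is NOT a valid prefix code. E (0) is a prefix of G (01).


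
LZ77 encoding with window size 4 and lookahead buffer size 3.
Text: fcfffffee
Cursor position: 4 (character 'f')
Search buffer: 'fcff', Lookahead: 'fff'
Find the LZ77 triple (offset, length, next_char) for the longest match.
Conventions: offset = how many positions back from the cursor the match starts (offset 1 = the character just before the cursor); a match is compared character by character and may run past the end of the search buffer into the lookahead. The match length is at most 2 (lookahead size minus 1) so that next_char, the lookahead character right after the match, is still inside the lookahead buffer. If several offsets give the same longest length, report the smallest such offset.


Try each offset into the search buffer:
  offset=1 (pos 3, char 'f'): match length 2
  offset=2 (pos 2, char 'f'): match length 2
  offset=3 (pos 1, char 'c'): match length 0
  offset=4 (pos 0, char 'f'): match length 1
Longest match has length 2, found at offsets 1, 2; take the smallest, offset 1.
next_char = character at position 4 + 2 = 6 -> 'f'

Best match: offset=1, length=2 (matching 'ff' starting at position 3)
LZ77 triple: (1, 2, 'f')


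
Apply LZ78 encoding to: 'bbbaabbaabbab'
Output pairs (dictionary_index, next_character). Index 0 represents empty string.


LZ78 encoding steps:
Dictionary: {0: ''}
Step 1: w='' (idx 0), next='b' -> output (0, 'b'), add 'b' as idx 1
Step 2: w='b' (idx 1), next='b' -> output (1, 'b'), add 'bb' as idx 2
Step 3: w='' (idx 0), next='a' -> output (0, 'a'), add 'a' as idx 3
Step 4: w='a' (idx 3), next='b' -> output (3, 'b'), add 'ab' as idx 4
Step 5: w='b' (idx 1), next='a' -> output (1, 'a'), add 'ba' as idx 5
Step 6: w='ab' (idx 4), next='b' -> output (4, 'b'), add 'abb' as idx 6
Step 7: w='ab' (idx 4), end of input -> output (4, '')


Encoded: [(0, 'b'), (1, 'b'), (0, 'a'), (3, 'b'), (1, 'a'), (4, 'b'), (4, '')]


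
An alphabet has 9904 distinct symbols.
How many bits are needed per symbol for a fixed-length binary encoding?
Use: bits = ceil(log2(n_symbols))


log2(9904) = 13.2738
Bracket: 2^13 = 8192 < 9904 <= 2^14 = 16384
So ceil(log2(9904)) = 14

bits = ceil(log2(9904)) = ceil(13.2738) = 14 bits


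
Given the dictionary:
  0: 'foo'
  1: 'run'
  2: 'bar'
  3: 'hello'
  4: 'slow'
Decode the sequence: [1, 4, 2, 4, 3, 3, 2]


Look up each index in the dictionary:
  1 -> 'run'
  4 -> 'slow'
  2 -> 'bar'
  4 -> 'slow'
  3 -> 'hello'
  3 -> 'hello'
  2 -> 'bar'

Decoded: "run slow bar slow hello hello bar"


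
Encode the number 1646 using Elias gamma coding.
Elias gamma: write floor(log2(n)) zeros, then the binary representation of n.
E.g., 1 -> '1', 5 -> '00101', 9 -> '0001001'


num_bits = floor(log2(1646)) + 1 = 11
leading_zeros = num_bits - 1 = 10
binary(1646) = 11001101110

Elias gamma(1646) = '0000000000' + '11001101110' = 000000000011001101110 (21 bits)


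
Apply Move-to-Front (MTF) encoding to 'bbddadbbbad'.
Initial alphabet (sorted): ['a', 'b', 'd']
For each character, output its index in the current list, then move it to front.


MTF encoding:
'b': index 1 in ['a', 'b', 'd'] -> ['b', 'a', 'd']
'b': index 0 in ['b', 'a', 'd'] -> ['b', 'a', 'd']
'd': index 2 in ['b', 'a', 'd'] -> ['d', 'b', 'a']
'd': index 0 in ['d', 'b', 'a'] -> ['d', 'b', 'a']
'a': index 2 in ['d', 'b', 'a'] -> ['a', 'd', 'b']
'd': index 1 in ['a', 'd', 'b'] -> ['d', 'a', 'b']
'b': index 2 in ['d', 'a', 'b'] -> ['b', 'd', 'a']
'b': index 0 in ['b', 'd', 'a'] -> ['b', 'd', 'a']
'b': index 0 in ['b', 'd', 'a'] -> ['b', 'd', 'a']
'a': index 2 in ['b', 'd', 'a'] -> ['a', 'b', 'd']
'd': index 2 in ['a', 'b', 'd'] -> ['d', 'a', 'b']


Output: [1, 0, 2, 0, 2, 1, 2, 0, 0, 2, 2]


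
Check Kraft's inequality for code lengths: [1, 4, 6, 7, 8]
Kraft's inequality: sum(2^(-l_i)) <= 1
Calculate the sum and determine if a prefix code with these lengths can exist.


Sum = 2^(-1) + 2^(-4) + 2^(-6) + 2^(-7) + 2^(-8)
    = 0.5 + 0.0625 + 0.015625 + 0.0078125 + 0.00390625
    = 151/256 = 0.58984375
Since 0.58984375 <= 1, Kraft's inequality IS satisfied.
A prefix code with these lengths CAN exist.

Kraft sum = 0.58984375. Satisfied.


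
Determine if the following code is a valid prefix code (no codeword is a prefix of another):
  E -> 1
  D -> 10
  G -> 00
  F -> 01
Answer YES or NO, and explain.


Checking each pair (does one codeword prefix another?):
  E='1' vs D='10': prefix -- VIOLATION

NO -- this is NOT a valid prefix code. E (1) is a prefix of D (10).


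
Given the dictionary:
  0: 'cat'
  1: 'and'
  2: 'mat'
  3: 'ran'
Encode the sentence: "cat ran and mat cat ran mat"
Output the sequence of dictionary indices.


Look up each word in the dictionary:
  'cat' -> 0
  'ran' -> 3
  'and' -> 1
  'mat' -> 2
  'cat' -> 0
  'ran' -> 3
  'mat' -> 2

Encoded: [0, 3, 1, 2, 0, 3, 2]


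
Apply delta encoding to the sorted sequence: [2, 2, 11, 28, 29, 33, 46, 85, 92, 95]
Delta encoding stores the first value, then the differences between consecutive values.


First value: 2
Deltas:
  2 - 2 = 0
  11 - 2 = 9
  28 - 11 = 17
  29 - 28 = 1
  33 - 29 = 4
  46 - 33 = 13
  85 - 46 = 39
  92 - 85 = 7
  95 - 92 = 3


Delta encoded: [2, 0, 9, 17, 1, 4, 13, 39, 7, 3]


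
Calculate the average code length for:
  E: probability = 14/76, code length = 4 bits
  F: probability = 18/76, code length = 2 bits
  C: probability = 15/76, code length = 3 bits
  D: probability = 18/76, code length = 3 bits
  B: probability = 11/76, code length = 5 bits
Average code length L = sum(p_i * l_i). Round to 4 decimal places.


Weighted contributions p_i * l_i:
  E: (14/76) * 4 = 56/76
  F: (18/76) * 2 = 36/76
  C: (15/76) * 3 = 45/76
  D: (18/76) * 3 = 54/76
  B: (11/76) * 5 = 55/76
Sum = (56 + 36 + 45 + 54 + 55)/76 = 246/76

L = 246/76 = 3.2368 bits/symbol


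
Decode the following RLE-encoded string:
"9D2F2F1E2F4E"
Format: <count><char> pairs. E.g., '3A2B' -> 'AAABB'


Expanding each <count><char> pair:
  9D -> 'DDDDDDDDD'
  2F -> 'FF'
  2F -> 'FF'
  1E -> 'E'
  2F -> 'FF'
  4E -> 'EEEE'

Decoded = DDDDDDDDDFFFFEFFEEEE


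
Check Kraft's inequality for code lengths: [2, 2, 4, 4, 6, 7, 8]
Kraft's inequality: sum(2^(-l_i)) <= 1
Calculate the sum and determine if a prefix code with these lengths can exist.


Sum = 2^(-2) + 2^(-2) + 2^(-4) + 2^(-4) + 2^(-6) + 2^(-7) + 2^(-8)
    = 0.25 + 0.25 + 0.0625 + 0.0625 + 0.015625 + 0.0078125 + 0.00390625
    = 167/256 = 0.65234375
Since 0.65234375 <= 1, Kraft's inequality IS satisfied.
A prefix code with these lengths CAN exist.

Kraft sum = 0.65234375. Satisfied.


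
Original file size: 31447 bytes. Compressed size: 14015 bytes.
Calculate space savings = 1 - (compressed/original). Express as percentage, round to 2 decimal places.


ratio = compressed/original = 14015/31447 = 0.44567
savings = 1 - ratio = 1 - 0.44567 = 0.55433
as a percentage: 0.55433 * 100 = 55.43%

Space savings = 1 - 14015/31447 = 55.43%


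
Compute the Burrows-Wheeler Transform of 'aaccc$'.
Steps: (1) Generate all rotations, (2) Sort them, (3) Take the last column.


Rotations (sorted):
  0: $aaccc -> last char: c
  1: aaccc$ -> last char: $
  2: accc$a -> last char: a
  3: c$aacc -> last char: c
  4: cc$aac -> last char: c
  5: ccc$aa -> last char: a


BWT = c$acca


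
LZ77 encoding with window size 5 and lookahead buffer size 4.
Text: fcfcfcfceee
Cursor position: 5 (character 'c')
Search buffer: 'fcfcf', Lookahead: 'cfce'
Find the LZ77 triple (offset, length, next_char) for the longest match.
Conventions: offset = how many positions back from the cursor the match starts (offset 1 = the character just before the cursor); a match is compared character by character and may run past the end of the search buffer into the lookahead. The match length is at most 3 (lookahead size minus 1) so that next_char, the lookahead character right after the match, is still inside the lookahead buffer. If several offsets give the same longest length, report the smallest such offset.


Try each offset into the search buffer:
  offset=1 (pos 4, char 'f'): match length 0
  offset=2 (pos 3, char 'c'): match length 3
  offset=3 (pos 2, char 'f'): match length 0
  offset=4 (pos 1, char 'c'): match length 3
  offset=5 (pos 0, char 'f'): match length 0
Longest match has length 3, found at offsets 2, 4; take the smallest, offset 2.
next_char = character at position 5 + 3 = 8 -> 'e'

Best match: offset=2, length=3 (matching 'cfc' starting at position 3)
LZ77 triple: (2, 3, 'e')


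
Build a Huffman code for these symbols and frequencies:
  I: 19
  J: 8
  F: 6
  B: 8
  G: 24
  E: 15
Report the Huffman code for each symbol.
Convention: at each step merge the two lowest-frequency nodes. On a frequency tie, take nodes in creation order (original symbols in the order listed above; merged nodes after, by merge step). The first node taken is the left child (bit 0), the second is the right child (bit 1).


Huffman tree construction:
Step 1: Merge F(6) + J(8) = 14
Step 2: Merge B(8) + (F+J)(14) = 22
Step 3: Merge E(15) + I(19) = 34
Step 4: Merge (B+(F+J))(22) + G(24) = 46
Step 5: Merge (E+I)(34) + ((B+(F+J))+G)(46) = 80
Read each symbol's code off the tree from the root (left child = 0, right child = 1).

Codes:
  I: 01 (length 2)
  J: 1011 (length 4)
  F: 1010 (length 4)
  B: 100 (length 3)
  G: 11 (length 2)
  E: 00 (length 2)
Average code length: 196/80 = 2.4500 bits/symbol


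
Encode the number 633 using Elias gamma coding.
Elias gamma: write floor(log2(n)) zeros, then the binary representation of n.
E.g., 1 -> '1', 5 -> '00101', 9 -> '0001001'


num_bits = floor(log2(633)) + 1 = 10
leading_zeros = num_bits - 1 = 9
binary(633) = 1001111001

Elias gamma(633) = '000000000' + '1001111001' = 0000000001001111001 (19 bits)


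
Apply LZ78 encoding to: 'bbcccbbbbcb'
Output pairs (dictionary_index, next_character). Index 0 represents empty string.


LZ78 encoding steps:
Dictionary: {0: ''}
Step 1: w='' (idx 0), next='b' -> output (0, 'b'), add 'b' as idx 1
Step 2: w='b' (idx 1), next='c' -> output (1, 'c'), add 'bc' as idx 2
Step 3: w='' (idx 0), next='c' -> output (0, 'c'), add 'c' as idx 3
Step 4: w='c' (idx 3), next='b' -> output (3, 'b'), add 'cb' as idx 4
Step 5: w='b' (idx 1), next='b' -> output (1, 'b'), add 'bb' as idx 5
Step 6: w='bc' (idx 2), next='b' -> output (2, 'b'), add 'bcb' as idx 6


Encoded: [(0, 'b'), (1, 'c'), (0, 'c'), (3, 'b'), (1, 'b'), (2, 'b')]


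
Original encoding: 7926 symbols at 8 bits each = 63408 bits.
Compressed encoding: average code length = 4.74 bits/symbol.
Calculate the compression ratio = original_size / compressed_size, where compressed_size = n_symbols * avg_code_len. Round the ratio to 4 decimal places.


original_size = n_symbols * orig_bits = 7926 * 8 = 63408 bits
compressed_size = n_symbols * avg_code_len = 7926 * 4.74 = 37569.24 bits
ratio = original_size / compressed_size = 63408 / 37569.24 = 1.6878

Compression ratio = 1.6878


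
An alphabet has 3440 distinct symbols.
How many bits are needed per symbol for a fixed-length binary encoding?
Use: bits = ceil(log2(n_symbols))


log2(3440) = 11.7482
Bracket: 2^11 = 2048 < 3440 <= 2^12 = 4096
So ceil(log2(3440)) = 12

bits = ceil(log2(3440)) = ceil(11.7482) = 12 bits


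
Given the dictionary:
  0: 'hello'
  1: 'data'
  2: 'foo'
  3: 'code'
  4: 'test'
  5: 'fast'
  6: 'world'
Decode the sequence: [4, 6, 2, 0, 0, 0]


Look up each index in the dictionary:
  4 -> 'test'
  6 -> 'world'
  2 -> 'foo'
  0 -> 'hello'
  0 -> 'hello'
  0 -> 'hello'

Decoded: "test world foo hello hello hello"


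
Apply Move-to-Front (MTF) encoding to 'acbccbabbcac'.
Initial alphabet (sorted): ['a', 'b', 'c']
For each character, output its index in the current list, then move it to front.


MTF encoding:
'a': index 0 in ['a', 'b', 'c'] -> ['a', 'b', 'c']
'c': index 2 in ['a', 'b', 'c'] -> ['c', 'a', 'b']
'b': index 2 in ['c', 'a', 'b'] -> ['b', 'c', 'a']
'c': index 1 in ['b', 'c', 'a'] -> ['c', 'b', 'a']
'c': index 0 in ['c', 'b', 'a'] -> ['c', 'b', 'a']
'b': index 1 in ['c', 'b', 'a'] -> ['b', 'c', 'a']
'a': index 2 in ['b', 'c', 'a'] -> ['a', 'b', 'c']
'b': index 1 in ['a', 'b', 'c'] -> ['b', 'a', 'c']
'b': index 0 in ['b', 'a', 'c'] -> ['b', 'a', 'c']
'c': index 2 in ['b', 'a', 'c'] -> ['c', 'b', 'a']
'a': index 2 in ['c', 'b', 'a'] -> ['a', 'c', 'b']
'c': index 1 in ['a', 'c', 'b'] -> ['c', 'a', 'b']


Output: [0, 2, 2, 1, 0, 1, 2, 1, 0, 2, 2, 1]


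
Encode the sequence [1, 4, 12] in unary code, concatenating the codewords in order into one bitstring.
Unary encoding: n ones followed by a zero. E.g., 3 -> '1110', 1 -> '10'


Encode each number as n ones followed by a terminating 0:
  1 -> 10 (2 bits)
  4 -> 11110 (5 bits)
  12 -> 1111111111110 (13 bits)
Total length = 2 + 5 + 13 = 20 bits.

Unary([1, 4, 12]) = 10111101111111111110 (20 bits)


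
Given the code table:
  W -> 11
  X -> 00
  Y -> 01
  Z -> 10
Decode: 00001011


Decoding:
00 -> X
00 -> X
10 -> Z
11 -> W


Result: XXZW


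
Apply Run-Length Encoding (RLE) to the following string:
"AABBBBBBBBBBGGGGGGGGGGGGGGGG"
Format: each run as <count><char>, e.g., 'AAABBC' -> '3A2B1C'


Scanning runs left to right:
  i=0: run of 'A' x 2 -> '2A'
  i=2: run of 'B' x 10 -> '10B'
  i=12: run of 'G' x 16 -> '16G'

RLE = 2A10B16G


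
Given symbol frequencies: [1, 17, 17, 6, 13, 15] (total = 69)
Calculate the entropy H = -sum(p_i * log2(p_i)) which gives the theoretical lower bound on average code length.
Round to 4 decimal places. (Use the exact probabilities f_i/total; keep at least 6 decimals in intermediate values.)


Per-symbol terms -p_i * log2(p_i) with p_i = f_i/69:
  p = 1/69 = 0.014493: log2(p) = -6.108524, -p*log2(p) = 0.088529
  p = 17/69 = 0.246377: log2(p) = -2.021062, -p*log2(p) = 0.497943
  p = 17/69 = 0.246377: log2(p) = -2.021062, -p*log2(p) = 0.497943
  p = 6/69 = 0.086957: log2(p) = -3.523562, -p*log2(p) = 0.306397
  p = 13/69 = 0.188406: log2(p) = -2.408085, -p*log2(p) = 0.453697
  p = 15/69 = 0.217391: log2(p) = -2.201634, -p*log2(p) = 0.478616
H = 0.088529 + 0.497943 + 0.497943 + 0.306397 + 0.453697 + 0.478616 = 2.323125

H = 2.3231 bits/symbol


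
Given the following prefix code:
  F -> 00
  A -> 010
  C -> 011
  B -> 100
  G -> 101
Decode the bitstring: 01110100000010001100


Decoding step by step:
Bits 011 -> C
Bits 101 -> G
Bits 00 -> F
Bits 00 -> F
Bits 00 -> F
Bits 100 -> B
Bits 011 -> C
Bits 00 -> F


Decoded message: CGFFFBCF


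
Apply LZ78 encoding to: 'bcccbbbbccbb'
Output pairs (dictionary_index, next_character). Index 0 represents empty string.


LZ78 encoding steps:
Dictionary: {0: ''}
Step 1: w='' (idx 0), next='b' -> output (0, 'b'), add 'b' as idx 1
Step 2: w='' (idx 0), next='c' -> output (0, 'c'), add 'c' as idx 2
Step 3: w='c' (idx 2), next='c' -> output (2, 'c'), add 'cc' as idx 3
Step 4: w='b' (idx 1), next='b' -> output (1, 'b'), add 'bb' as idx 4
Step 5: w='bb' (idx 4), next='c' -> output (4, 'c'), add 'bbc' as idx 5
Step 6: w='c' (idx 2), next='b' -> output (2, 'b'), add 'cb' as idx 6
Step 7: w='b' (idx 1), end of input -> output (1, '')


Encoded: [(0, 'b'), (0, 'c'), (2, 'c'), (1, 'b'), (4, 'c'), (2, 'b'), (1, '')]


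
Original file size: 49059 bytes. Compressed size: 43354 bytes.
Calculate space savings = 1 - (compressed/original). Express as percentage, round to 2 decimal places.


ratio = compressed/original = 43354/49059 = 0.883711
savings = 1 - ratio = 1 - 0.883711 = 0.116289
as a percentage: 0.116289 * 100 = 11.63%

Space savings = 1 - 43354/49059 = 11.63%


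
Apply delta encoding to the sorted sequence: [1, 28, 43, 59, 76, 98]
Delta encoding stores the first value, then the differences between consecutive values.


First value: 1
Deltas:
  28 - 1 = 27
  43 - 28 = 15
  59 - 43 = 16
  76 - 59 = 17
  98 - 76 = 22


Delta encoded: [1, 27, 15, 16, 17, 22]


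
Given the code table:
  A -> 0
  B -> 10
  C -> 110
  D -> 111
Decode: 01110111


Decoding:
0 -> A
111 -> D
0 -> A
111 -> D


Result: ADAD


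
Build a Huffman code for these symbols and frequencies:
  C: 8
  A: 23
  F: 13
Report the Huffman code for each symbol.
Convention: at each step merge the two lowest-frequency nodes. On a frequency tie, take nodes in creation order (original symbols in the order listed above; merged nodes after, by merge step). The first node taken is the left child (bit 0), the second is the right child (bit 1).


Huffman tree construction:
Step 1: Merge C(8) + F(13) = 21
Step 2: Merge (C+F)(21) + A(23) = 44
Read each symbol's code off the tree from the root (left child = 0, right child = 1).

Codes:
  C: 00 (length 2)
  A: 1 (length 1)
  F: 01 (length 2)
Average code length: 65/44 = 1.4773 bits/symbol


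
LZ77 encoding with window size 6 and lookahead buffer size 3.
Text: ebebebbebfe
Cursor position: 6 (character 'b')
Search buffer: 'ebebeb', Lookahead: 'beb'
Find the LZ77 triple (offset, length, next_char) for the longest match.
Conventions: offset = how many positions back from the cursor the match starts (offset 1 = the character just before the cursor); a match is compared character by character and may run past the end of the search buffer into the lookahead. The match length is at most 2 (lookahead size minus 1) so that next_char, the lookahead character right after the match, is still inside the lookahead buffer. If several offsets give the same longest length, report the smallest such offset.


Try each offset into the search buffer:
  offset=1 (pos 5, char 'b'): match length 1
  offset=2 (pos 4, char 'e'): match length 0
  offset=3 (pos 3, char 'b'): match length 2
  offset=4 (pos 2, char 'e'): match length 0
  offset=5 (pos 1, char 'b'): match length 2
  offset=6 (pos 0, char 'e'): match length 0
Longest match has length 2, found at offsets 3, 5; take the smallest, offset 3.
next_char = character at position 6 + 2 = 8 -> 'b'

Best match: offset=3, length=2 (matching 'be' starting at position 3)
LZ77 triple: (3, 2, 'b')


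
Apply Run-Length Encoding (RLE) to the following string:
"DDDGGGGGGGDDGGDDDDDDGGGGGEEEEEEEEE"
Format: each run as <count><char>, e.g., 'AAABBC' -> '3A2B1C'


Scanning runs left to right:
  i=0: run of 'D' x 3 -> '3D'
  i=3: run of 'G' x 7 -> '7G'
  i=10: run of 'D' x 2 -> '2D'
  i=12: run of 'G' x 2 -> '2G'
  i=14: run of 'D' x 6 -> '6D'
  i=20: run of 'G' x 5 -> '5G'
  i=25: run of 'E' x 9 -> '9E'

RLE = 3D7G2D2G6D5G9E


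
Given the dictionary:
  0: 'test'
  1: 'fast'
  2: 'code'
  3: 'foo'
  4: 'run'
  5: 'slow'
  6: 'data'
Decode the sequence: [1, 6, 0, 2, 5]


Look up each index in the dictionary:
  1 -> 'fast'
  6 -> 'data'
  0 -> 'test'
  2 -> 'code'
  5 -> 'slow'

Decoded: "fast data test code slow"


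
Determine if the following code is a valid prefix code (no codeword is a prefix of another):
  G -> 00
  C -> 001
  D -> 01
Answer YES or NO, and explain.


Checking each pair (does one codeword prefix another?):
  G='00' vs C='001': prefix -- VIOLATION

NO -- this is NOT a valid prefix code. G (00) is a prefix of C (001).


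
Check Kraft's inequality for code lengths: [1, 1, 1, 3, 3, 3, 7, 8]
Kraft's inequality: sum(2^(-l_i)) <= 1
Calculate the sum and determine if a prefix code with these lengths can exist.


Sum = 2^(-1) + 2^(-1) + 2^(-1) + 2^(-3) + 2^(-3) + 2^(-3) + 2^(-7) + 2^(-8)
    = 0.5 + 0.5 + 0.5 + 0.125 + 0.125 + 0.125 + 0.0078125 + 0.00390625
    = 483/256 = 1.88671875
Since 1.88671875 > 1, Kraft's inequality is NOT satisfied.
A prefix code with these lengths CANNOT exist.

Kraft sum = 1.88671875. Not satisfied.


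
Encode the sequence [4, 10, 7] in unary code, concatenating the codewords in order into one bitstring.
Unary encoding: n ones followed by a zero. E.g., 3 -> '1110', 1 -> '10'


Encode each number as n ones followed by a terminating 0:
  4 -> 11110 (5 bits)
  10 -> 11111111110 (11 bits)
  7 -> 11111110 (8 bits)
Total length = 5 + 11 + 8 = 24 bits.

Unary([4, 10, 7]) = 111101111111111011111110 (24 bits)


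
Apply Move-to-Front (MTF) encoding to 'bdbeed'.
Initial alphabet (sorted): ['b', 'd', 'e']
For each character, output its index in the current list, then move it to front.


MTF encoding:
'b': index 0 in ['b', 'd', 'e'] -> ['b', 'd', 'e']
'd': index 1 in ['b', 'd', 'e'] -> ['d', 'b', 'e']
'b': index 1 in ['d', 'b', 'e'] -> ['b', 'd', 'e']
'e': index 2 in ['b', 'd', 'e'] -> ['e', 'b', 'd']
'e': index 0 in ['e', 'b', 'd'] -> ['e', 'b', 'd']
'd': index 2 in ['e', 'b', 'd'] -> ['d', 'e', 'b']


Output: [0, 1, 1, 2, 0, 2]


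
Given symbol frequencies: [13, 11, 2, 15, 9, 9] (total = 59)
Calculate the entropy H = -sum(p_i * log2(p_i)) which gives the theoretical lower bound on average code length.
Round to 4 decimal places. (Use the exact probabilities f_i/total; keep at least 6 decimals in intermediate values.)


Per-symbol terms -p_i * log2(p_i) with p_i = f_i/59:
  p = 13/59 = 0.220339: log2(p) = -2.182203, -p*log2(p) = 0.480824
  p = 11/59 = 0.186441: log2(p) = -2.423211, -p*log2(p) = 0.451785
  p = 2/59 = 0.033898: log2(p) = -4.882643, -p*log2(p) = 0.165513
  p = 15/59 = 0.254237: log2(p) = -1.975752, -p*log2(p) = 0.502310
  p = 9/59 = 0.152542: log2(p) = -2.712718, -p*log2(p) = 0.413804
  p = 9/59 = 0.152542: log2(p) = -2.712718, -p*log2(p) = 0.413804
H = 0.480824 + 0.451785 + 0.165513 + 0.502310 + 0.413804 + 0.413804 = 2.428040

H = 2.428 bits/symbol


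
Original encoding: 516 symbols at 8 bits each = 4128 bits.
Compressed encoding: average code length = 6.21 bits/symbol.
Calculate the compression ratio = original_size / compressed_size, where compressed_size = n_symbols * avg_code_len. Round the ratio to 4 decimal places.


original_size = n_symbols * orig_bits = 516 * 8 = 4128 bits
compressed_size = n_symbols * avg_code_len = 516 * 6.21 = 3204.36 bits
ratio = original_size / compressed_size = 4128 / 3204.36 = 1.2882

Compression ratio = 1.2882


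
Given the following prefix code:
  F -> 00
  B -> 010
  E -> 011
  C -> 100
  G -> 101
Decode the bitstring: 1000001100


Decoding step by step:
Bits 100 -> C
Bits 00 -> F
Bits 011 -> E
Bits 00 -> F


Decoded message: CFEF


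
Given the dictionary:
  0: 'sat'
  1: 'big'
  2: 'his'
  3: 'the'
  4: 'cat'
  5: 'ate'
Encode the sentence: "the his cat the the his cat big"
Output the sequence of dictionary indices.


Look up each word in the dictionary:
  'the' -> 3
  'his' -> 2
  'cat' -> 4
  'the' -> 3
  'the' -> 3
  'his' -> 2
  'cat' -> 4
  'big' -> 1

Encoded: [3, 2, 4, 3, 3, 2, 4, 1]


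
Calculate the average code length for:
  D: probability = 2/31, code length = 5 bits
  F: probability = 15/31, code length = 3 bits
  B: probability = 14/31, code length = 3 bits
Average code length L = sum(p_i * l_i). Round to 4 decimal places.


Weighted contributions p_i * l_i:
  D: (2/31) * 5 = 10/31
  F: (15/31) * 3 = 45/31
  B: (14/31) * 3 = 42/31
Sum = (10 + 45 + 42)/31 = 97/31

L = 97/31 = 3.1290 bits/symbol


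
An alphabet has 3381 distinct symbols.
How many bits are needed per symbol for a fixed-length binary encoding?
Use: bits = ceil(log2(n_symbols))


log2(3381) = 11.7232
Bracket: 2^11 = 2048 < 3381 <= 2^12 = 4096
So ceil(log2(3381)) = 12

bits = ceil(log2(3381)) = ceil(11.7232) = 12 bits


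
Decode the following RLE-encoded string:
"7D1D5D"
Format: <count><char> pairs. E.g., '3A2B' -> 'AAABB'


Expanding each <count><char> pair:
  7D -> 'DDDDDDD'
  1D -> 'D'
  5D -> 'DDDDD'

Decoded = DDDDDDDDDDDDD


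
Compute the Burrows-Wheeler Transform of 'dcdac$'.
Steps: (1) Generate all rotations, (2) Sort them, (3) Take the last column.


Rotations (sorted):
  0: $dcdac -> last char: c
  1: ac$dcd -> last char: d
  2: c$dcda -> last char: a
  3: cdac$d -> last char: d
  4: dac$dc -> last char: c
  5: dcdac$ -> last char: $


BWT = cdadc$


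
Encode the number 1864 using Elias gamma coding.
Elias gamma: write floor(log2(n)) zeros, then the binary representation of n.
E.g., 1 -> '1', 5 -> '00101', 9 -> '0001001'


num_bits = floor(log2(1864)) + 1 = 11
leading_zeros = num_bits - 1 = 10
binary(1864) = 11101001000

Elias gamma(1864) = '0000000000' + '11101001000' = 000000000011101001000 (21 bits)


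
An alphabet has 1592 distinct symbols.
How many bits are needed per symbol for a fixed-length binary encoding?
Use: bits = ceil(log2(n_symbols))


log2(1592) = 10.6366
Bracket: 2^10 = 1024 < 1592 <= 2^11 = 2048
So ceil(log2(1592)) = 11

bits = ceil(log2(1592)) = ceil(10.6366) = 11 bits


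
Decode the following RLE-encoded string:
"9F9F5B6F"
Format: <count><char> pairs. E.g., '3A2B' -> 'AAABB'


Expanding each <count><char> pair:
  9F -> 'FFFFFFFFF'
  9F -> 'FFFFFFFFF'
  5B -> 'BBBBB'
  6F -> 'FFFFFF'

Decoded = FFFFFFFFFFFFFFFFFFBBBBBFFFFFF


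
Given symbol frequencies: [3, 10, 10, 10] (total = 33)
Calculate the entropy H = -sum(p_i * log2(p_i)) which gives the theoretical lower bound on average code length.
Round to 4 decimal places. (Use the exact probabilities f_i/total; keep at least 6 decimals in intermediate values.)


Per-symbol terms -p_i * log2(p_i) with p_i = f_i/33:
  p = 3/33 = 0.090909: log2(p) = -3.459432, -p*log2(p) = 0.314494
  p = 10/33 = 0.303030: log2(p) = -1.722466, -p*log2(p) = 0.521959
  p = 10/33 = 0.303030: log2(p) = -1.722466, -p*log2(p) = 0.521959
  p = 10/33 = 0.303030: log2(p) = -1.722466, -p*log2(p) = 0.521959
H = 0.314494 + 0.521959 + 0.521959 + 0.521959 = 1.880371

H = 1.8804 bits/symbol


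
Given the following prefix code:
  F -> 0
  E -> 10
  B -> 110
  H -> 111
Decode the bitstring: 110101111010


Decoding step by step:
Bits 110 -> B
Bits 10 -> E
Bits 111 -> H
Bits 10 -> E
Bits 10 -> E


Decoded message: BEHEE


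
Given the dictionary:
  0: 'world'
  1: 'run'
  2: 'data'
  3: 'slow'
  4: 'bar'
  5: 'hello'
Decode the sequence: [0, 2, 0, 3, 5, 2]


Look up each index in the dictionary:
  0 -> 'world'
  2 -> 'data'
  0 -> 'world'
  3 -> 'slow'
  5 -> 'hello'
  2 -> 'data'

Decoded: "world data world slow hello data"


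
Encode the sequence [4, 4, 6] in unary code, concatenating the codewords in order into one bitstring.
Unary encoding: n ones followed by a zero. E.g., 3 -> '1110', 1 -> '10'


Encode each number as n ones followed by a terminating 0:
  4 -> 11110 (5 bits)
  4 -> 11110 (5 bits)
  6 -> 1111110 (7 bits)
Total length = 5 + 5 + 7 = 17 bits.

Unary([4, 4, 6]) = 11110111101111110 (17 bits)


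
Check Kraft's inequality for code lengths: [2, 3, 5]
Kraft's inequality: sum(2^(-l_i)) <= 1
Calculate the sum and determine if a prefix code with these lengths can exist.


Sum = 2^(-2) + 2^(-3) + 2^(-5)
    = 0.25 + 0.125 + 0.03125
    = 13/32 = 0.40625
Since 0.40625 <= 1, Kraft's inequality IS satisfied.
A prefix code with these lengths CAN exist.

Kraft sum = 0.40625. Satisfied.


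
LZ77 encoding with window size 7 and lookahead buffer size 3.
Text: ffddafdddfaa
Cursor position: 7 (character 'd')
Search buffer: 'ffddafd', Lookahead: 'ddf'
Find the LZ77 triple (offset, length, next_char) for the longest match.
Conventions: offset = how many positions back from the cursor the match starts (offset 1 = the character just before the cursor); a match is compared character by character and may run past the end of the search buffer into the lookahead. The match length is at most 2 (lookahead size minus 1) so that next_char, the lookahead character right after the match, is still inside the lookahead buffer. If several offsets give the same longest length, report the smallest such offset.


Try each offset into the search buffer:
  offset=1 (pos 6, char 'd'): match length 2
  offset=2 (pos 5, char 'f'): match length 0
  offset=3 (pos 4, char 'a'): match length 0
  offset=4 (pos 3, char 'd'): match length 1
  offset=5 (pos 2, char 'd'): match length 2
  offset=6 (pos 1, char 'f'): match length 0
  offset=7 (pos 0, char 'f'): match length 0
Longest match has length 2, found at offsets 1, 5; take the smallest, offset 1.
next_char = character at position 7 + 2 = 9 -> 'f'

Best match: offset=1, length=2 (matching 'dd' starting at position 6)
LZ77 triple: (1, 2, 'f')
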